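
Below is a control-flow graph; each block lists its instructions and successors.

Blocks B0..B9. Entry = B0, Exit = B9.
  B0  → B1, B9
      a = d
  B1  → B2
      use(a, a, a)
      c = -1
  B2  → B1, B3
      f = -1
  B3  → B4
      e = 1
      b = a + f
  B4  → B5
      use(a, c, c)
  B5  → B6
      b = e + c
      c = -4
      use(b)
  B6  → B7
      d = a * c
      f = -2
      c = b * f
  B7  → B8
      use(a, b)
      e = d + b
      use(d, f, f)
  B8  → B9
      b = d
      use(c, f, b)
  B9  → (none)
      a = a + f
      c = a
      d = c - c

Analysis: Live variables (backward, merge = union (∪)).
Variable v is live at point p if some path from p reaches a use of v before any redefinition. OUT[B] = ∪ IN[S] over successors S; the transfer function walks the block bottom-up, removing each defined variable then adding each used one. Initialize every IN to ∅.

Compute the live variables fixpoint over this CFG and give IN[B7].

Answer: {a, b, c, d, f}

Working:
Per-block solution:
  B0:  IN={d, f}  OUT={a, f}
  B1:  IN={a}  OUT={a, c}
  B2:  IN={a, c}  OUT={a, c, f}
  B3:  IN={a, c, f}  OUT={a, c, e}
  B4:  IN={a, c, e}  OUT={a, c, e}
  B5:  IN={a, c, e}  OUT={a, b, c}
  B6:  IN={a, b, c}  OUT={a, b, c, d, f}
  B7:  IN={a, b, c, d, f}  OUT={a, c, d, f}
  B8:  IN={a, c, d, f}  OUT={a, f}
  B9:  IN={a, f}  OUT={}

Merge at B7: OUT[B7] = IN[B8] = {a, c, d, f}
Applying B7's transfer function to that OUT value gives IN[B7] (row B7 above).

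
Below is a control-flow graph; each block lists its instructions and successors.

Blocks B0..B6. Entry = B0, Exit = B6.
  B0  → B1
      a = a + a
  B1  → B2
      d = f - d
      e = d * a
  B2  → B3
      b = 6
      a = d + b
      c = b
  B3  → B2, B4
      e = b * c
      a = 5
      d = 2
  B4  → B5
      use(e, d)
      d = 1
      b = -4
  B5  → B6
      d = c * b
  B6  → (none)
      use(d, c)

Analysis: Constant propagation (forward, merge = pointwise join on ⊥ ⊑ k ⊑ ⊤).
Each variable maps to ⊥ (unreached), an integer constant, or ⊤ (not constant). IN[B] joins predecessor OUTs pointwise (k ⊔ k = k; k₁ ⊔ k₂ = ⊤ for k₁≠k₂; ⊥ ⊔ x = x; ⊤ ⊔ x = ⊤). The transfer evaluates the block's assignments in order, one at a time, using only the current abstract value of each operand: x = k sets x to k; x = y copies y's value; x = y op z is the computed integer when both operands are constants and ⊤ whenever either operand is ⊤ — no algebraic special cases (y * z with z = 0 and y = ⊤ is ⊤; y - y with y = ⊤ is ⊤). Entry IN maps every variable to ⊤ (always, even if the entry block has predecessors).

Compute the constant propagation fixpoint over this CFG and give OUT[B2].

Per-block solution:
  B0:   IN=(all ⊤)   OUT=(all ⊤)
  B1:   IN=(all ⊤)   OUT=(all ⊤)
  B2:   IN=(all ⊤)   OUT={b:6, c:6; rest ⊤}
  B3:   IN={b:6, c:6; rest ⊤}   OUT={a:5, b:6, c:6, d:2, e:36; rest ⊤}
  B4:   IN={a:5, b:6, c:6, d:2, e:36; rest ⊤}   OUT={a:5, b:-4, c:6, d:1, e:36; rest ⊤}
  B5:   IN={a:5, b:-4, c:6, d:1, e:36; rest ⊤}   OUT={a:5, b:-4, c:6, d:-24, e:36; rest ⊤}
  B6:   IN={a:5, b:-4, c:6, d:-24, e:36; rest ⊤}   OUT={a:5, b:-4, c:6, d:-24, e:36; rest ⊤}

Merge at B2: IN[B2] = OUT[B1] ⊔ OUT[B3] = {a: ⊤, b: ⊤, c: ⊤, d: ⊤, e: ⊤, f: ⊤}
Applying B2's transfer function to that IN value gives OUT[B2] (row B2 above).

Answer: {a: ⊤, b: 6, c: 6, d: ⊤, e: ⊤, f: ⊤}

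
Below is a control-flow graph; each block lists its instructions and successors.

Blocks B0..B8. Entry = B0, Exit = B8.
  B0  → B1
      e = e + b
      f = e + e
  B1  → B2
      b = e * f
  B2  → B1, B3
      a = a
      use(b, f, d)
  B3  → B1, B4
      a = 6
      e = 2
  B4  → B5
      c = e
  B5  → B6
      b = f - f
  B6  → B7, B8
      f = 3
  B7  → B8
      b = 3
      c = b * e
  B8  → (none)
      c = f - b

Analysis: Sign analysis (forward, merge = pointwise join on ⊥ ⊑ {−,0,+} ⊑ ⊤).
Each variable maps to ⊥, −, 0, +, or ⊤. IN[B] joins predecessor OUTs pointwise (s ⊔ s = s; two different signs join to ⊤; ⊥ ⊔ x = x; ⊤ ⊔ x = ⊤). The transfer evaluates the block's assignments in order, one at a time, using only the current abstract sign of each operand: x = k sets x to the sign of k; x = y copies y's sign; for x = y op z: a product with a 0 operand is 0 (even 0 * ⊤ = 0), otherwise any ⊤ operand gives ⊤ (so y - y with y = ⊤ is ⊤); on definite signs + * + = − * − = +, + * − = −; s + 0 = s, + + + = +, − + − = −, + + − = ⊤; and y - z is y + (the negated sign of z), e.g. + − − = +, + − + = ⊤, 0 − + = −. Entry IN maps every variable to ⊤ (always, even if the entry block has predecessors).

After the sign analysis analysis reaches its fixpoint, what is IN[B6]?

Answer: {a: +, b: ⊤, c: +, d: ⊤, e: +, f: ⊤}

Trace:
Converged values:
  B0:   IN=(all ⊤)   OUT=(all ⊤)
  B1:   IN=(all ⊤)   OUT=(all ⊤)
  B2:   IN=(all ⊤)   OUT=(all ⊤)
  B3:   IN=(all ⊤)   OUT={a:+, e:+; rest ⊤}
  B4:   IN={a:+, e:+; rest ⊤}   OUT={a:+, c:+, e:+; rest ⊤}
  B5:   IN={a:+, c:+, e:+; rest ⊤}   OUT={a:+, c:+, e:+; rest ⊤}
  B6:   IN={a:+, c:+, e:+; rest ⊤}   OUT={a:+, c:+, e:+, f:+; rest ⊤}
  B7:   IN={a:+, c:+, e:+, f:+; rest ⊤}   OUT={a:+, b:+, c:+, e:+, f:+; rest ⊤}
  B8:   IN={a:+, c:+, e:+, f:+; rest ⊤}   OUT={a:+, e:+, f:+; rest ⊤}

Merge at B6: IN[B6] = OUT[B5] = {a: +, b: ⊤, c: +, d: ⊤, e: +, f: ⊤}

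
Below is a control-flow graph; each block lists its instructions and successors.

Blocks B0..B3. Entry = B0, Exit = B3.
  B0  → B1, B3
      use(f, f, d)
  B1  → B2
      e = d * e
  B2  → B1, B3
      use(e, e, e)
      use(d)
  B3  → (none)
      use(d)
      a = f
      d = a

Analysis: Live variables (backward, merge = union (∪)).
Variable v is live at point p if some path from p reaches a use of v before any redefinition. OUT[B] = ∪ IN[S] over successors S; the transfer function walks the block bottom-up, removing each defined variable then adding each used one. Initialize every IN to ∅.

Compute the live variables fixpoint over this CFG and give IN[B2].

Per-block solution:
  B0: | IN={d, e, f} | OUT={d, e, f}
  B1: | IN={d, e, f} | OUT={d, e, f}
  B2: | IN={d, e, f} | OUT={d, e, f}
  B3: | IN={d, f} | OUT={}

Merge at B2: OUT[B2] = IN[B1] ⊔ IN[B3] = {d, e, f}
Applying B2's transfer function to that OUT value gives IN[B2] (row B2 above).

Answer: {d, e, f}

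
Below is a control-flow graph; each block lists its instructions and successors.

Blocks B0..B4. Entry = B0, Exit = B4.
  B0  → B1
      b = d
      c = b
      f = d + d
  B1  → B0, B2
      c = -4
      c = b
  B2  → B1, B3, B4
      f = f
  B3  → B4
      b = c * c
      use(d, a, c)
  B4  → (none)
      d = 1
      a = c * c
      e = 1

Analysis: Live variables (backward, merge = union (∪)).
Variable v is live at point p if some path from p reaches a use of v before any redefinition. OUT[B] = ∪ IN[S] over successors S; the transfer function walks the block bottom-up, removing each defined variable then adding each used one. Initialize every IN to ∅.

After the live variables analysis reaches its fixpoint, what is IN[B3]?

Per-block solution:
  B0:   IN={a, d}   OUT={a, b, d, f}
  B1:   IN={a, b, d, f}   OUT={a, b, c, d, f}
  B2:   IN={a, b, c, d, f}   OUT={a, b, c, d, f}
  B3:   IN={a, c, d}   OUT={c}
  B4:   IN={c}   OUT={}

Merge at B3: OUT[B3] = IN[B4] = {c}
Applying B3's transfer function to that OUT value gives IN[B3] (row B3 above).

Answer: {a, c, d}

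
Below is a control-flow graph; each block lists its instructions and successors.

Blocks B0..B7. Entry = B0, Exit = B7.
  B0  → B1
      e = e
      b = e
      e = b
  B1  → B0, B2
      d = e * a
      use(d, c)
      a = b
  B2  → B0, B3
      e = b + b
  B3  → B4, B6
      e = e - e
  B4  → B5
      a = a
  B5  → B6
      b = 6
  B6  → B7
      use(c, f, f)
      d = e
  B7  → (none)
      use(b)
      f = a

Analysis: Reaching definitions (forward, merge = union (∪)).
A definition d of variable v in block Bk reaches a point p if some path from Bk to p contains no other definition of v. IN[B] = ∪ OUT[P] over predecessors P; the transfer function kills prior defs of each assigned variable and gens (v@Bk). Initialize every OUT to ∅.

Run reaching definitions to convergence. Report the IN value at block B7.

Fixpoint table:
  B0:  IN={a@B1, b@B0, d@B1, e@B0, e@B2}  OUT={a@B1, b@B0, d@B1, e@B0}
  B1:  IN={a@B1, b@B0, d@B1, e@B0}  OUT={a@B1, b@B0, d@B1, e@B0}
  B2:  IN={a@B1, b@B0, d@B1, e@B0}  OUT={a@B1, b@B0, d@B1, e@B2}
  B3:  IN={a@B1, b@B0, d@B1, e@B2}  OUT={a@B1, b@B0, d@B1, e@B3}
  B4:  IN={a@B1, b@B0, d@B1, e@B3}  OUT={a@B4, b@B0, d@B1, e@B3}
  B5:  IN={a@B4, b@B0, d@B1, e@B3}  OUT={a@B4, b@B5, d@B1, e@B3}
  B6:  IN={a@B1, a@B4, b@B0, b@B5, d@B1, e@B3}  OUT={a@B1, a@B4, b@B0, b@B5, d@B6, e@B3}
  B7:  IN={a@B1, a@B4, b@B0, b@B5, d@B6, e@B3}  OUT={a@B1, a@B4, b@B0, b@B5, d@B6, e@B3, f@B7}

Merge at B7: IN[B7] = OUT[B6] = {a@B1, a@B4, b@B0, b@B5, d@B6, e@B3}

Answer: {a@B1, a@B4, b@B0, b@B5, d@B6, e@B3}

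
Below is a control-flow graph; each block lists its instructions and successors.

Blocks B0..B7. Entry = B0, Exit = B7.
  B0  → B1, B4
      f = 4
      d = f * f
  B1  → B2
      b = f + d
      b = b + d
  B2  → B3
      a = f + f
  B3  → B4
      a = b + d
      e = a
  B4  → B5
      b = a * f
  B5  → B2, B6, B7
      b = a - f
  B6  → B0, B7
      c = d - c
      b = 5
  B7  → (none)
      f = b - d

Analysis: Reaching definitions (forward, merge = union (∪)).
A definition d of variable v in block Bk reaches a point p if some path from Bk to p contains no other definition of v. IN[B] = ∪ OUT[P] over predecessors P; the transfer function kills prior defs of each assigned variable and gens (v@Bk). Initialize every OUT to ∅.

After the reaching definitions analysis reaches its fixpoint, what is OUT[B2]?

Per-block solution:
  B0: | IN={a@B3, b@B6, c@B6, d@B0, e@B3, f@B0} | OUT={a@B3, b@B6, c@B6, d@B0, e@B3, f@B0}
  B1: | IN={a@B3, b@B6, c@B6, d@B0, e@B3, f@B0} | OUT={a@B3, b@B1, c@B6, d@B0, e@B3, f@B0}
  B2: | IN={a@B3, b@B1, b@B5, c@B6, d@B0, e@B3, f@B0} | OUT={a@B2, b@B1, b@B5, c@B6, d@B0, e@B3, f@B0}
  B3: | IN={a@B2, b@B1, b@B5, c@B6, d@B0, e@B3, f@B0} | OUT={a@B3, b@B1, b@B5, c@B6, d@B0, e@B3, f@B0}
  B4: | IN={a@B3, b@B1, b@B5, b@B6, c@B6, d@B0, e@B3, f@B0} | OUT={a@B3, b@B4, c@B6, d@B0, e@B3, f@B0}
  B5: | IN={a@B3, b@B4, c@B6, d@B0, e@B3, f@B0} | OUT={a@B3, b@B5, c@B6, d@B0, e@B3, f@B0}
  B6: | IN={a@B3, b@B5, c@B6, d@B0, e@B3, f@B0} | OUT={a@B3, b@B6, c@B6, d@B0, e@B3, f@B0}
  B7: | IN={a@B3, b@B5, b@B6, c@B6, d@B0, e@B3, f@B0} | OUT={a@B3, b@B5, b@B6, c@B6, d@B0, e@B3, f@B7}

Merge at B2: IN[B2] = OUT[B1] ⊔ OUT[B5] = {a@B3, b@B1, b@B5, c@B6, d@B0, e@B3, f@B0}
Applying B2's transfer function to that IN value gives OUT[B2] (row B2 above).

Answer: {a@B2, b@B1, b@B5, c@B6, d@B0, e@B3, f@B0}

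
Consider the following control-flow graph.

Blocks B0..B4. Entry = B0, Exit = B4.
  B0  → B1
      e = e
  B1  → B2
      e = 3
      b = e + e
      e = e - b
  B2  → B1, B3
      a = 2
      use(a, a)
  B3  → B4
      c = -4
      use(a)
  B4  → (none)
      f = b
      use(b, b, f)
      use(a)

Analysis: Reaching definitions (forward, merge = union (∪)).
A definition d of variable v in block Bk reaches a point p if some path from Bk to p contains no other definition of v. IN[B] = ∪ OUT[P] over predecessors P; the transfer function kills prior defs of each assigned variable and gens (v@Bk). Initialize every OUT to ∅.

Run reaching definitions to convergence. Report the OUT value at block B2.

Answer: {a@B2, b@B1, e@B1}

Trace:
Fixpoint table:
  B0:   IN={}   OUT={e@B0}
  B1:   IN={a@B2, b@B1, e@B0, e@B1}   OUT={a@B2, b@B1, e@B1}
  B2:   IN={a@B2, b@B1, e@B1}   OUT={a@B2, b@B1, e@B1}
  B3:   IN={a@B2, b@B1, e@B1}   OUT={a@B2, b@B1, c@B3, e@B1}
  B4:   IN={a@B2, b@B1, c@B3, e@B1}   OUT={a@B2, b@B1, c@B3, e@B1, f@B4}

Merge at B2: IN[B2] = OUT[B1] = {a@B2, b@B1, e@B1}
Applying B2's transfer function to that IN value gives OUT[B2] (row B2 above).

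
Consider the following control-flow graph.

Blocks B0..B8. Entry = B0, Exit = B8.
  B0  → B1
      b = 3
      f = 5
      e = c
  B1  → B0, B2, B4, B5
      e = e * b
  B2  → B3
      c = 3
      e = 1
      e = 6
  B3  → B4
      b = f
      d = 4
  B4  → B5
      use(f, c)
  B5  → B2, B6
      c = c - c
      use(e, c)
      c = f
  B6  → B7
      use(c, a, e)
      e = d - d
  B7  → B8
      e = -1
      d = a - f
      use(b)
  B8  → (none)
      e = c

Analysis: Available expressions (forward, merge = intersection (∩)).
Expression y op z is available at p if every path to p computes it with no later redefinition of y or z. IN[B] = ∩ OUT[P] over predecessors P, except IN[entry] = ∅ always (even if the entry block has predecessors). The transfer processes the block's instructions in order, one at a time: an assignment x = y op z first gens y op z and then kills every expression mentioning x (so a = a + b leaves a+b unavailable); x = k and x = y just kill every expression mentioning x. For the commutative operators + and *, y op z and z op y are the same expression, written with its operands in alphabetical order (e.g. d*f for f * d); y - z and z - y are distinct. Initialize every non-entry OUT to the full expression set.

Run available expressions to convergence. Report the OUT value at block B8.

Answer: {a-f}

Derivation:
Fixpoint table:
  B0: | IN={} | OUT={}
  B1: | IN={} | OUT={}
  B2: | IN={} | OUT={}
  B3: | IN={} | OUT={}
  B4: | IN={} | OUT={}
  B5: | IN={} | OUT={}
  B6: | IN={} | OUT={d-d}
  B7: | IN={d-d} | OUT={a-f}
  B8: | IN={a-f} | OUT={a-f}

Merge at B8: IN[B8] = OUT[B7] = {a-f}
Applying B8's transfer function to that IN value gives OUT[B8] (row B8 above).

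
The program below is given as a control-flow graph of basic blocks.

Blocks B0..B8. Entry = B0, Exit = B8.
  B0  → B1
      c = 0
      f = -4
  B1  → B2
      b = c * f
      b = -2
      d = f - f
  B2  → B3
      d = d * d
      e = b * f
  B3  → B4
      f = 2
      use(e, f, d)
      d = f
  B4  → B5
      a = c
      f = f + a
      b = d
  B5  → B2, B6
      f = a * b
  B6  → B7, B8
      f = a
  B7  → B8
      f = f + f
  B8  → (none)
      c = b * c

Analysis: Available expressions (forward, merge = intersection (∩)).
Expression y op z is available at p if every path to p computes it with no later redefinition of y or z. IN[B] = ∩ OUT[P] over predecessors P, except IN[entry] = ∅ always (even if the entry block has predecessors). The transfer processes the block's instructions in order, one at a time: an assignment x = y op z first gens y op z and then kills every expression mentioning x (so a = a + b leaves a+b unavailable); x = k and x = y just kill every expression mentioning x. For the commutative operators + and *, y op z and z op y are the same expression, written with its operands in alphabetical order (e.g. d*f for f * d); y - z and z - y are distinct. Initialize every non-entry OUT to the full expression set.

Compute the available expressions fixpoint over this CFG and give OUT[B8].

Converged values:
  B0: | IN={} | OUT={}
  B1: | IN={} | OUT={c*f, f-f}
  B2: | IN={} | OUT={b*f}
  B3: | IN={b*f} | OUT={}
  B4: | IN={} | OUT={}
  B5: | IN={} | OUT={a*b}
  B6: | IN={a*b} | OUT={a*b}
  B7: | IN={a*b} | OUT={a*b}
  B8: | IN={a*b} | OUT={a*b}

Merge at B8: IN[B8] = OUT[B6] ∩ OUT[B7] = {a*b}
Applying B8's transfer function to that IN value gives OUT[B8] (row B8 above).

Answer: {a*b}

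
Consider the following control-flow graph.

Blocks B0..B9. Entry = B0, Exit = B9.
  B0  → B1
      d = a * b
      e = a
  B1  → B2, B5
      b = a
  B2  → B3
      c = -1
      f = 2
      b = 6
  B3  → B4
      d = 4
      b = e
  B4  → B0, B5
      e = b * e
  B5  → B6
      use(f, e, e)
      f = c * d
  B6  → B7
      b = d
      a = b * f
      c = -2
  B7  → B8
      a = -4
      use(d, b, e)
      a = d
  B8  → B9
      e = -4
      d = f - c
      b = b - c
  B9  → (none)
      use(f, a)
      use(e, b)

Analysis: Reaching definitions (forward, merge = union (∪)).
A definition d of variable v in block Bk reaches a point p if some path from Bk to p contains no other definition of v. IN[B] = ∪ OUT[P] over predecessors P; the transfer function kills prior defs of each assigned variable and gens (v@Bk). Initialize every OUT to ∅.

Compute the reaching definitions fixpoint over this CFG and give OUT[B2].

Answer: {b@B2, c@B2, d@B0, e@B0, f@B2}

Trace:
Converged values:
  B0:   IN={b@B3, c@B2, d@B3, e@B4, f@B2}   OUT={b@B3, c@B2, d@B0, e@B0, f@B2}
  B1:   IN={b@B3, c@B2, d@B0, e@B0, f@B2}   OUT={b@B1, c@B2, d@B0, e@B0, f@B2}
  B2:   IN={b@B1, c@B2, d@B0, e@B0, f@B2}   OUT={b@B2, c@B2, d@B0, e@B0, f@B2}
  B3:   IN={b@B2, c@B2, d@B0, e@B0, f@B2}   OUT={b@B3, c@B2, d@B3, e@B0, f@B2}
  B4:   IN={b@B3, c@B2, d@B3, e@B0, f@B2}   OUT={b@B3, c@B2, d@B3, e@B4, f@B2}
  B5:   IN={b@B1, b@B3, c@B2, d@B0, d@B3, e@B0, e@B4, f@B2}   OUT={b@B1, b@B3, c@B2, d@B0, d@B3, e@B0, e@B4, f@B5}
  B6:   IN={b@B1, b@B3, c@B2, d@B0, d@B3, e@B0, e@B4, f@B5}   OUT={a@B6, b@B6, c@B6, d@B0, d@B3, e@B0, e@B4, f@B5}
  B7:   IN={a@B6, b@B6, c@B6, d@B0, d@B3, e@B0, e@B4, f@B5}   OUT={a@B7, b@B6, c@B6, d@B0, d@B3, e@B0, e@B4, f@B5}
  B8:   IN={a@B7, b@B6, c@B6, d@B0, d@B3, e@B0, e@B4, f@B5}   OUT={a@B7, b@B8, c@B6, d@B8, e@B8, f@B5}
  B9:   IN={a@B7, b@B8, c@B6, d@B8, e@B8, f@B5}   OUT={a@B7, b@B8, c@B6, d@B8, e@B8, f@B5}

Merge at B2: IN[B2] = OUT[B1] = {b@B1, c@B2, d@B0, e@B0, f@B2}
Applying B2's transfer function to that IN value gives OUT[B2] (row B2 above).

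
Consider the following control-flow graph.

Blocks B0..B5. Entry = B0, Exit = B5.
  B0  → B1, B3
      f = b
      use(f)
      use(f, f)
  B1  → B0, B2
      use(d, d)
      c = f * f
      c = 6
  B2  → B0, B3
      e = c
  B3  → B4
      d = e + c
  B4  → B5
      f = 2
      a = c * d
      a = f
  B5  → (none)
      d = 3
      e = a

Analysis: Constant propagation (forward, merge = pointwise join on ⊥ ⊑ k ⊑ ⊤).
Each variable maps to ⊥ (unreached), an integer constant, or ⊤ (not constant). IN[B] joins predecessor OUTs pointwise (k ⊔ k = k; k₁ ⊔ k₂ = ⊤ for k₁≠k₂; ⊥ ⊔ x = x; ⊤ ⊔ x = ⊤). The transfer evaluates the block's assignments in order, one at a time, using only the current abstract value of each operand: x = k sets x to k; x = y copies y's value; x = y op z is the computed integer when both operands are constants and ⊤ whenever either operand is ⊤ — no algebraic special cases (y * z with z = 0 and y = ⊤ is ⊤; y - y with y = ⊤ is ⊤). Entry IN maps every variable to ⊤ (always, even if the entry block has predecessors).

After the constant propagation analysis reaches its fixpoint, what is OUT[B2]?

Answer: {a: ⊤, b: ⊤, c: 6, d: ⊤, e: 6, f: ⊤}

Trace:
Converged values:
  B0: | IN=(all ⊤) | OUT=(all ⊤)
  B1: | IN=(all ⊤) | OUT={c:6; rest ⊤}
  B2: | IN={c:6; rest ⊤} | OUT={c:6, e:6; rest ⊤}
  B3: | IN=(all ⊤) | OUT=(all ⊤)
  B4: | IN=(all ⊤) | OUT={a:2, f:2; rest ⊤}
  B5: | IN={a:2, f:2; rest ⊤} | OUT={a:2, d:3, e:2, f:2; rest ⊤}

Merge at B2: IN[B2] = OUT[B1] = {a: ⊤, b: ⊤, c: 6, d: ⊤, e: ⊤, f: ⊤}
Applying B2's transfer function to that IN value gives OUT[B2] (row B2 above).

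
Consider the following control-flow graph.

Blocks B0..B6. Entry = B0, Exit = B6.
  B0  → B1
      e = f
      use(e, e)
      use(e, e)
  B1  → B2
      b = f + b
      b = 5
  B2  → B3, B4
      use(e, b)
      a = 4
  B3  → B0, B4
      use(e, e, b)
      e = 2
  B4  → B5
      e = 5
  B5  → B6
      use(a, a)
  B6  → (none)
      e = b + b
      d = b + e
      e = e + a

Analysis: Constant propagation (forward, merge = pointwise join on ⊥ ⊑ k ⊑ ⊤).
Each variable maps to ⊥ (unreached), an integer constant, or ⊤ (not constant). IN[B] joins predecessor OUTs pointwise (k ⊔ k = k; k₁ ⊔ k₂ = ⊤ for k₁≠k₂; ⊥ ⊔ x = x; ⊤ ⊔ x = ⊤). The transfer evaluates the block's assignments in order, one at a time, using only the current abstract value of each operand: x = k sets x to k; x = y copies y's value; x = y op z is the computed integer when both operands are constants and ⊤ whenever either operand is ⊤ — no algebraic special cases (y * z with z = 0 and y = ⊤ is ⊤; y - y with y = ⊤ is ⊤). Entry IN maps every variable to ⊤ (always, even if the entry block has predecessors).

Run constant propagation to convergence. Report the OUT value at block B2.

Answer: {a: 4, b: 5, c: ⊤, d: ⊤, e: ⊤, f: ⊤}

Working:
Converged values:
  B0:   IN=(all ⊤)   OUT=(all ⊤)
  B1:   IN=(all ⊤)   OUT={b:5; rest ⊤}
  B2:   IN={b:5; rest ⊤}   OUT={a:4, b:5; rest ⊤}
  B3:   IN={a:4, b:5; rest ⊤}   OUT={a:4, b:5, e:2; rest ⊤}
  B4:   IN={a:4, b:5; rest ⊤}   OUT={a:4, b:5, e:5; rest ⊤}
  B5:   IN={a:4, b:5, e:5; rest ⊤}   OUT={a:4, b:5, e:5; rest ⊤}
  B6:   IN={a:4, b:5, e:5; rest ⊤}   OUT={a:4, b:5, d:15, e:14; rest ⊤}

Merge at B2: IN[B2] = OUT[B1] = {a: ⊤, b: 5, c: ⊤, d: ⊤, e: ⊤, f: ⊤}
Applying B2's transfer function to that IN value gives OUT[B2] (row B2 above).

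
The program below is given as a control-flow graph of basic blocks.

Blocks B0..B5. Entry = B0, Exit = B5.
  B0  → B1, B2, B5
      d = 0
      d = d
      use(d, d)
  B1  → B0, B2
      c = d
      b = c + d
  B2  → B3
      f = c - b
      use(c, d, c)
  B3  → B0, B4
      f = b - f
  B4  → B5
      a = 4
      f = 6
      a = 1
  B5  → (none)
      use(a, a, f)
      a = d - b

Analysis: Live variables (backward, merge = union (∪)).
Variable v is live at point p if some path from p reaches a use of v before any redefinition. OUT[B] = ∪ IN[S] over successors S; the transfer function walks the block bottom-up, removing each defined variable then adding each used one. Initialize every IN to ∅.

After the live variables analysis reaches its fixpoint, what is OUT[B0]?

Fixpoint table:
  B0:   IN={a, b, c, f}   OUT={a, b, c, d, f}
  B1:   IN={a, d, f}   OUT={a, b, c, d, f}
  B2:   IN={a, b, c, d}   OUT={a, b, c, d, f}
  B3:   IN={a, b, c, d, f}   OUT={a, b, c, d, f}
  B4:   IN={b, d}   OUT={a, b, d, f}
  B5:   IN={a, b, d, f}   OUT={}

Merge at B0: OUT[B0] = IN[B1] ⊔ IN[B2] ⊔ IN[B5] = {a, b, c, d, f}

Answer: {a, b, c, d, f}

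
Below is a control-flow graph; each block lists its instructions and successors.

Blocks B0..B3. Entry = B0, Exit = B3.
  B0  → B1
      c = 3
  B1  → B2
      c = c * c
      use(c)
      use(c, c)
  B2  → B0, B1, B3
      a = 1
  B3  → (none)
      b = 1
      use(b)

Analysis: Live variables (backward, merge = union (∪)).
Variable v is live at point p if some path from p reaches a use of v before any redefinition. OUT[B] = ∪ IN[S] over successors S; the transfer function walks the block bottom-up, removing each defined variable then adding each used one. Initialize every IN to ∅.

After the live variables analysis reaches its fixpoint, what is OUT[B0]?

Fixpoint table:
  B0:   IN={}   OUT={c}
  B1:   IN={c}   OUT={c}
  B2:   IN={c}   OUT={c}
  B3:   IN={}   OUT={}

Merge at B0: OUT[B0] = IN[B1] = {c}

Answer: {c}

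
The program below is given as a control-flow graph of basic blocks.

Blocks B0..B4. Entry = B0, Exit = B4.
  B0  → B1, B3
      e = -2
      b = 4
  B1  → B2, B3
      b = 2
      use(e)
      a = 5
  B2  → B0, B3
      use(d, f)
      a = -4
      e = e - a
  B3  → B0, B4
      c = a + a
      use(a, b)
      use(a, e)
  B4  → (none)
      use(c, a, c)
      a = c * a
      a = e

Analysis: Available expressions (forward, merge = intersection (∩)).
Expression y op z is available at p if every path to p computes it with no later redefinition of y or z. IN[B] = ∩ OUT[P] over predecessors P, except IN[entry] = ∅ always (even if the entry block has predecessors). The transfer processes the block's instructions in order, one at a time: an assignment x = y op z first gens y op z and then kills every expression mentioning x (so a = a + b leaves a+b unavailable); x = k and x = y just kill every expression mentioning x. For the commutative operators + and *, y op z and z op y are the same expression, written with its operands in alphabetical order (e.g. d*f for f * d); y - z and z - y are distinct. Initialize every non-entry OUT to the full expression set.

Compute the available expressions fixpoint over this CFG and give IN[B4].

Answer: {a+a}

Trace:
Per-block solution:
  B0: | IN={} | OUT={}
  B1: | IN={} | OUT={}
  B2: | IN={} | OUT={}
  B3: | IN={} | OUT={a+a}
  B4: | IN={a+a} | OUT={}

Merge at B4: IN[B4] = OUT[B3] = {a+a}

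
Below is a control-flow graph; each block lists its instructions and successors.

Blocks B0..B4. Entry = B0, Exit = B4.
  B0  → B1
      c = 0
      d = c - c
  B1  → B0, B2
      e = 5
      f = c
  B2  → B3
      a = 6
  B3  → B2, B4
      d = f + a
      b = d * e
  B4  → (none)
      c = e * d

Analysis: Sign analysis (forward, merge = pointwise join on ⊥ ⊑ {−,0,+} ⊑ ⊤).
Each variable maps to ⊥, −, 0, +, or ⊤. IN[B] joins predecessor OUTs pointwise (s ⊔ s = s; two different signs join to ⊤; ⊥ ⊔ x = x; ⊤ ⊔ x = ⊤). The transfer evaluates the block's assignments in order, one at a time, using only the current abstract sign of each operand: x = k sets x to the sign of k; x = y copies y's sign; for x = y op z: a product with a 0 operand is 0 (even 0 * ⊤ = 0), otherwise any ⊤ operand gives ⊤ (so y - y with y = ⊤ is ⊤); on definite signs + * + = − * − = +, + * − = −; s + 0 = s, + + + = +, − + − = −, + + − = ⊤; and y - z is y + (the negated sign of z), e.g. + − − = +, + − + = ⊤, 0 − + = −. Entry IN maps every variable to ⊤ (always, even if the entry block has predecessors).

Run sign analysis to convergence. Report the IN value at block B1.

Per-block solution:
  B0: | IN=(all ⊤) | OUT={c:0, d:0; rest ⊤}
  B1: | IN={c:0, d:0; rest ⊤} | OUT={c:0, d:0, e:+, f:0; rest ⊤}
  B2: | IN={c:0, e:+, f:0; rest ⊤} | OUT={a:+, c:0, e:+, f:0; rest ⊤}
  B3: | IN={a:+, c:0, e:+, f:0; rest ⊤} | OUT={a:+, b:+, c:0, d:+, e:+, f:0; rest ⊤}
  B4: | IN={a:+, b:+, c:0, d:+, e:+, f:0; rest ⊤} | OUT={a:+, b:+, c:+, d:+, e:+, f:0; rest ⊤}

Merge at B1: IN[B1] = OUT[B0] = {a: ⊤, b: ⊤, c: 0, d: 0, e: ⊤, f: ⊤}

Answer: {a: ⊤, b: ⊤, c: 0, d: 0, e: ⊤, f: ⊤}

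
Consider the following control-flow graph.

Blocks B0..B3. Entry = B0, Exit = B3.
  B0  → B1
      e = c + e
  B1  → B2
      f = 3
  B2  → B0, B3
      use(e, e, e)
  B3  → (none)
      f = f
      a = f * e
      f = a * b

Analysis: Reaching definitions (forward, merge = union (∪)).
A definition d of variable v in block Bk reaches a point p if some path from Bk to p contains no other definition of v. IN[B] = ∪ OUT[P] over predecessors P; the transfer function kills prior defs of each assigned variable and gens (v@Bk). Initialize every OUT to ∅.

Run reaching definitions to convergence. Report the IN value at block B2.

Answer: {e@B0, f@B1}

Working:
Per-block solution:
  B0:  IN={e@B0, f@B1}  OUT={e@B0, f@B1}
  B1:  IN={e@B0, f@B1}  OUT={e@B0, f@B1}
  B2:  IN={e@B0, f@B1}  OUT={e@B0, f@B1}
  B3:  IN={e@B0, f@B1}  OUT={a@B3, e@B0, f@B3}

Merge at B2: IN[B2] = OUT[B1] = {e@B0, f@B1}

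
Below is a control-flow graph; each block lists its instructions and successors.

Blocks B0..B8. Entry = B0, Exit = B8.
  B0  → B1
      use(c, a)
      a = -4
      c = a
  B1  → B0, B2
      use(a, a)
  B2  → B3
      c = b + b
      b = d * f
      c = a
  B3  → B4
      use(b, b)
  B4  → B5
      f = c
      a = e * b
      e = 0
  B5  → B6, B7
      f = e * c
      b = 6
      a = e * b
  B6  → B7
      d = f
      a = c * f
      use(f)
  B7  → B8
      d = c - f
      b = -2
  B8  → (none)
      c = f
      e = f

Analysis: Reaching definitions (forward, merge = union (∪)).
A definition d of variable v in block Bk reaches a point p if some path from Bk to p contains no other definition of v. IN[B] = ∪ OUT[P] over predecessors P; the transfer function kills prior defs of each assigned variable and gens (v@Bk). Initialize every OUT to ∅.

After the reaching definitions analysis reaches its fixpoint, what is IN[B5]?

Per-block solution:
  B0: | IN={a@B0, c@B0} | OUT={a@B0, c@B0}
  B1: | IN={a@B0, c@B0} | OUT={a@B0, c@B0}
  B2: | IN={a@B0, c@B0} | OUT={a@B0, b@B2, c@B2}
  B3: | IN={a@B0, b@B2, c@B2} | OUT={a@B0, b@B2, c@B2}
  B4: | IN={a@B0, b@B2, c@B2} | OUT={a@B4, b@B2, c@B2, e@B4, f@B4}
  B5: | IN={a@B4, b@B2, c@B2, e@B4, f@B4} | OUT={a@B5, b@B5, c@B2, e@B4, f@B5}
  B6: | IN={a@B5, b@B5, c@B2, e@B4, f@B5} | OUT={a@B6, b@B5, c@B2, d@B6, e@B4, f@B5}
  B7: | IN={a@B5, a@B6, b@B5, c@B2, d@B6, e@B4, f@B5} | OUT={a@B5, a@B6, b@B7, c@B2, d@B7, e@B4, f@B5}
  B8: | IN={a@B5, a@B6, b@B7, c@B2, d@B7, e@B4, f@B5} | OUT={a@B5, a@B6, b@B7, c@B8, d@B7, e@B8, f@B5}

Merge at B5: IN[B5] = OUT[B4] = {a@B4, b@B2, c@B2, e@B4, f@B4}

Answer: {a@B4, b@B2, c@B2, e@B4, f@B4}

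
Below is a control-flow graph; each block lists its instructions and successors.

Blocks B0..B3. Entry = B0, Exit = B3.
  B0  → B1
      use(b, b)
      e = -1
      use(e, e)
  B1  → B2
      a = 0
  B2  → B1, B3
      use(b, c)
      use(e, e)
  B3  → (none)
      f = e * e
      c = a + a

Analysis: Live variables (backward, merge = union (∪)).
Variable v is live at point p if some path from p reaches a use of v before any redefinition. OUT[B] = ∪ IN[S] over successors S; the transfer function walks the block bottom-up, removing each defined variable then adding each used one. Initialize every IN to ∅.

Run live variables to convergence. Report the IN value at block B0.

Converged values:
  B0:  IN={b, c}  OUT={b, c, e}
  B1:  IN={b, c, e}  OUT={a, b, c, e}
  B2:  IN={a, b, c, e}  OUT={a, b, c, e}
  B3:  IN={a, e}  OUT={}

Merge at B0: OUT[B0] = IN[B1] = {b, c, e}
Applying B0's transfer function to that OUT value gives IN[B0] (row B0 above).

Answer: {b, c}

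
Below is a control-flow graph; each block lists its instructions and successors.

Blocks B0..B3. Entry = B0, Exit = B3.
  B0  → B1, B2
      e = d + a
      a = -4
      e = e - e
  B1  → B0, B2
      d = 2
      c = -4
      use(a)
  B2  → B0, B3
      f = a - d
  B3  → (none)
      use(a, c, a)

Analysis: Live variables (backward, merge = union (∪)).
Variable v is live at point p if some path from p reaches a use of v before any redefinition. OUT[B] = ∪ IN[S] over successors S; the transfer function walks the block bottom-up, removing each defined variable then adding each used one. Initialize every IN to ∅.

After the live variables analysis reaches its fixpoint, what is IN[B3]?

Answer: {a, c}

Derivation:
Fixpoint table:
  B0: | IN={a, c, d} | OUT={a, c, d}
  B1: | IN={a} | OUT={a, c, d}
  B2: | IN={a, c, d} | OUT={a, c, d}
  B3: | IN={a, c} | OUT={}

B3 is the boundary node: OUT[B3] = {}
Applying B3's transfer function to that OUT value gives IN[B3] (row B3 above).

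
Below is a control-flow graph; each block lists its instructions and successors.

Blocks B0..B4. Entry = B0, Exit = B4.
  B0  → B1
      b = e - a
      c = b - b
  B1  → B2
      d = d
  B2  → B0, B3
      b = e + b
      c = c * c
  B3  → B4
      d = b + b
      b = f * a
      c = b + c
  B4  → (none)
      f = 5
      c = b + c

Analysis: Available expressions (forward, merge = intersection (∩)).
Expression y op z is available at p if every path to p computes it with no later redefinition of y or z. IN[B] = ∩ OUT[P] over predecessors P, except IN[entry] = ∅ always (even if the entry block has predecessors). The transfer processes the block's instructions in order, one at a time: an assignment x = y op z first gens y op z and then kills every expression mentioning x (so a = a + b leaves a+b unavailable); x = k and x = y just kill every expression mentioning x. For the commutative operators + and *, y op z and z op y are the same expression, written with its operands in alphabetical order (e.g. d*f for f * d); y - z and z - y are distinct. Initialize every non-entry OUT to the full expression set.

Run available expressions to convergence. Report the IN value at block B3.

Converged values:
  B0: | IN={} | OUT={b-b, e-a}
  B1: | IN={b-b, e-a} | OUT={b-b, e-a}
  B2: | IN={b-b, e-a} | OUT={e-a}
  B3: | IN={e-a} | OUT={a*f, e-a}
  B4: | IN={a*f, e-a} | OUT={e-a}

Merge at B3: IN[B3] = OUT[B2] = {e-a}

Answer: {e-a}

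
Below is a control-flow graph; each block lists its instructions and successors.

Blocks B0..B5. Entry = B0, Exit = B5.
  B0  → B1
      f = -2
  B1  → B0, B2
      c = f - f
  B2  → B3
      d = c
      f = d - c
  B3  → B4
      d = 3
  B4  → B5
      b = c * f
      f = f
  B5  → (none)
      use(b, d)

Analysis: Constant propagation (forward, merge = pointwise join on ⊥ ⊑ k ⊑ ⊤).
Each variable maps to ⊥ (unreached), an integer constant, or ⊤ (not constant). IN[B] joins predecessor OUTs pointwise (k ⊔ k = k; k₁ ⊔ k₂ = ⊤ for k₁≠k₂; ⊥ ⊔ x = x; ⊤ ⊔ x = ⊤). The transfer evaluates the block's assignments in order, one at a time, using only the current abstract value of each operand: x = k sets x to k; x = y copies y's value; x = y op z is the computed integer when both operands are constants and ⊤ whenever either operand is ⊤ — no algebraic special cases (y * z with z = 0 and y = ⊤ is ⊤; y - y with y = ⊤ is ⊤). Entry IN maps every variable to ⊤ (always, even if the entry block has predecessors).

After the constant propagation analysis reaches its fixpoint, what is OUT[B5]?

Answer: {a: ⊤, b: 0, c: 0, d: 3, e: ⊤, f: 0}

Working:
Fixpoint table:
  B0: | IN=(all ⊤) | OUT={f:-2; rest ⊤}
  B1: | IN={f:-2; rest ⊤} | OUT={c:0, f:-2; rest ⊤}
  B2: | IN={c:0, f:-2; rest ⊤} | OUT={c:0, d:0, f:0; rest ⊤}
  B3: | IN={c:0, d:0, f:0; rest ⊤} | OUT={c:0, d:3, f:0; rest ⊤}
  B4: | IN={c:0, d:3, f:0; rest ⊤} | OUT={b:0, c:0, d:3, f:0; rest ⊤}
  B5: | IN={b:0, c:0, d:3, f:0; rest ⊤} | OUT={b:0, c:0, d:3, f:0; rest ⊤}

Merge at B5: IN[B5] = OUT[B4] = {a: ⊤, b: 0, c: 0, d: 3, e: ⊤, f: 0}
Applying B5's transfer function to that IN value gives OUT[B5] (row B5 above).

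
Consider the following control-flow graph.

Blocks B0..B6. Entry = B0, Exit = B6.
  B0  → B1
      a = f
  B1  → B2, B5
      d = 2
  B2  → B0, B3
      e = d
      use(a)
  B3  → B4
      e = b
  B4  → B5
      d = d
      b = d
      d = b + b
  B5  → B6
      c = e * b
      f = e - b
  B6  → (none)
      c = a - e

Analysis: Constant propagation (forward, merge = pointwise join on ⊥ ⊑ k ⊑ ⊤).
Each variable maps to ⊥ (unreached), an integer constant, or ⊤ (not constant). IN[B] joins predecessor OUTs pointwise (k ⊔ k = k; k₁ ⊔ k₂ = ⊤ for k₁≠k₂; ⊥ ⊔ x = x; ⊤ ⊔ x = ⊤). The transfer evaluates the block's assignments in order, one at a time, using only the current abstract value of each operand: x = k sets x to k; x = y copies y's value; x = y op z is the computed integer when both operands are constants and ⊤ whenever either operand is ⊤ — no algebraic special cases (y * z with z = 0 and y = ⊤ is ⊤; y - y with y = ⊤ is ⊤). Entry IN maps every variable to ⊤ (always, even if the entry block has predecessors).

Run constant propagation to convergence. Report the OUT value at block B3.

Fixpoint table:
  B0: | IN=(all ⊤) | OUT=(all ⊤)
  B1: | IN=(all ⊤) | OUT={d:2; rest ⊤}
  B2: | IN={d:2; rest ⊤} | OUT={d:2, e:2; rest ⊤}
  B3: | IN={d:2, e:2; rest ⊤} | OUT={d:2; rest ⊤}
  B4: | IN={d:2; rest ⊤} | OUT={b:2, d:4; rest ⊤}
  B5: | IN=(all ⊤) | OUT=(all ⊤)
  B6: | IN=(all ⊤) | OUT=(all ⊤)

Merge at B3: IN[B3] = OUT[B2] = {a: ⊤, b: ⊤, c: ⊤, d: 2, e: 2, f: ⊤}
Applying B3's transfer function to that IN value gives OUT[B3] (row B3 above).

Answer: {a: ⊤, b: ⊤, c: ⊤, d: 2, e: ⊤, f: ⊤}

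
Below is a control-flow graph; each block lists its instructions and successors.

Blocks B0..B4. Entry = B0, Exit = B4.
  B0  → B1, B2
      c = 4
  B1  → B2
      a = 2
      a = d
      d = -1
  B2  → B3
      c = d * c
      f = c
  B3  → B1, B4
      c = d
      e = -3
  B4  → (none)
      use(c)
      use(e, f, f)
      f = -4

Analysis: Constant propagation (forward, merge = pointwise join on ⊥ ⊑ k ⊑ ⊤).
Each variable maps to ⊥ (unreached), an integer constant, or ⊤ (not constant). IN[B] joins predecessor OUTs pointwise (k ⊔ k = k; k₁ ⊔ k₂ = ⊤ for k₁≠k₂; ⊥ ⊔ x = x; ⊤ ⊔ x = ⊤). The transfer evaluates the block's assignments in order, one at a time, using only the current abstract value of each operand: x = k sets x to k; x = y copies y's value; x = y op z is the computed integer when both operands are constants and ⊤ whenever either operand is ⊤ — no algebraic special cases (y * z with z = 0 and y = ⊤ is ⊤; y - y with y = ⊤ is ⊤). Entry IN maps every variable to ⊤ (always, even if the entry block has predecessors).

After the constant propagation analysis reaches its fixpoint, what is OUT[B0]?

Fixpoint table:
  B0: | IN=(all ⊤) | OUT={c:4; rest ⊤}
  B1: | IN=(all ⊤) | OUT={d:-1; rest ⊤}
  B2: | IN=(all ⊤) | OUT=(all ⊤)
  B3: | IN=(all ⊤) | OUT={e:-3; rest ⊤}
  B4: | IN={e:-3; rest ⊤} | OUT={e:-3, f:-4; rest ⊤}

B0 is the boundary node: IN[B0] = {a: ⊤, b: ⊤, c: ⊤, d: ⊤, e: ⊤, f: ⊤}
Applying B0's transfer function to that IN value gives OUT[B0] (row B0 above).

Answer: {a: ⊤, b: ⊤, c: 4, d: ⊤, e: ⊤, f: ⊤}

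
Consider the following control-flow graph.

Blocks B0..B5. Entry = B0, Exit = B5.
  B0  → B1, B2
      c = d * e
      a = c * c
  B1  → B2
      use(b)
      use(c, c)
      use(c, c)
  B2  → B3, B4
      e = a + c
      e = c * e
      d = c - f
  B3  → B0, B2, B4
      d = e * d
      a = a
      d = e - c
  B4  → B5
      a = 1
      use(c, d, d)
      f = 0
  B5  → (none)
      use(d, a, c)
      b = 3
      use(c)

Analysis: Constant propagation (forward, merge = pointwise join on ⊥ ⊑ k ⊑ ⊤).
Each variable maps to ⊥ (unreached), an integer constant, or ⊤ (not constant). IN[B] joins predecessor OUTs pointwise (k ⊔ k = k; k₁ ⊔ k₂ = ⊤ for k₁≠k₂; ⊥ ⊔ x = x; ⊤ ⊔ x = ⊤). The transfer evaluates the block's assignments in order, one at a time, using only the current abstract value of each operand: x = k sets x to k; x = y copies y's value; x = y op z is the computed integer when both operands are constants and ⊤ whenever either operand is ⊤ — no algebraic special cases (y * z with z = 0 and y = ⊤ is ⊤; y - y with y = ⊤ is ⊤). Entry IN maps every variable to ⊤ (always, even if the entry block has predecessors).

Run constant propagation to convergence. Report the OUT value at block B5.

Fixpoint table:
  B0:  IN=(all ⊤)  OUT=(all ⊤)
  B1:  IN=(all ⊤)  OUT=(all ⊤)
  B2:  IN=(all ⊤)  OUT=(all ⊤)
  B3:  IN=(all ⊤)  OUT=(all ⊤)
  B4:  IN=(all ⊤)  OUT={a:1, f:0; rest ⊤}
  B5:  IN={a:1, f:0; rest ⊤}  OUT={a:1, b:3, f:0; rest ⊤}

Merge at B5: IN[B5] = OUT[B4] = {a: 1, b: ⊤, c: ⊤, d: ⊤, e: ⊤, f: 0}
Applying B5's transfer function to that IN value gives OUT[B5] (row B5 above).

Answer: {a: 1, b: 3, c: ⊤, d: ⊤, e: ⊤, f: 0}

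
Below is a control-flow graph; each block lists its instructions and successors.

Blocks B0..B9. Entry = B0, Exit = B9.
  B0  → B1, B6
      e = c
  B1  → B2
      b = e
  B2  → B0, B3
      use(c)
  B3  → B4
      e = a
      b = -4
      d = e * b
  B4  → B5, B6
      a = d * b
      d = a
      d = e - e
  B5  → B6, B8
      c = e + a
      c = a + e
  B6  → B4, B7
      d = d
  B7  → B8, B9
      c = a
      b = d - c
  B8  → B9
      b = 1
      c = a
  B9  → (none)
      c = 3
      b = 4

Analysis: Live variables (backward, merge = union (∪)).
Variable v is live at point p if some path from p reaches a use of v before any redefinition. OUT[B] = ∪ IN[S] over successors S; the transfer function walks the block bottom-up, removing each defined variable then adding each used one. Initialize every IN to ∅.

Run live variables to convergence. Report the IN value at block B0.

Answer: {a, b, c, d}

Derivation:
Per-block solution:
  B0:  IN={a, b, c, d}  OUT={a, b, c, d, e}
  B1:  IN={a, c, d, e}  OUT={a, b, c, d}
  B2:  IN={a, b, c, d}  OUT={a, b, c, d}
  B3:  IN={a}  OUT={b, d, e}
  B4:  IN={b, d, e}  OUT={a, b, d, e}
  B5:  IN={a, b, d, e}  OUT={a, b, d, e}
  B6:  IN={a, b, d, e}  OUT={a, b, d, e}
  B7:  IN={a, d}  OUT={a}
  B8:  IN={a}  OUT={}
  B9:  IN={}  OUT={}

Merge at B0: OUT[B0] = IN[B1] ⊔ IN[B6] = {a, b, c, d, e}
Applying B0's transfer function to that OUT value gives IN[B0] (row B0 above).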